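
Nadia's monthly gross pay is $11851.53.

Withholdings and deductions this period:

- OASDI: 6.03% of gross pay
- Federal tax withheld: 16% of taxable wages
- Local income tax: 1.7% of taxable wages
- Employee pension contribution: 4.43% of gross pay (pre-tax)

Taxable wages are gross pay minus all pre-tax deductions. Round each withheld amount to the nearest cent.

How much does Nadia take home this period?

Employee pension contribution: $11851.53 × 0.0443 = $525.02
Taxable wages = $11851.53 − $525.02 = $11326.51
Local income tax: $11326.51 × 0.017 = $192.55
Federal tax withheld: $11326.51 × 0.16 = $1812.24
OASDI: $11851.53 × 0.0603 = $714.65
Total deductions = $525.02 + $192.55 + $1812.24 + $714.65 = $3244.46
Net pay = $11851.53 − $3244.46 = $8607.07

$8607.07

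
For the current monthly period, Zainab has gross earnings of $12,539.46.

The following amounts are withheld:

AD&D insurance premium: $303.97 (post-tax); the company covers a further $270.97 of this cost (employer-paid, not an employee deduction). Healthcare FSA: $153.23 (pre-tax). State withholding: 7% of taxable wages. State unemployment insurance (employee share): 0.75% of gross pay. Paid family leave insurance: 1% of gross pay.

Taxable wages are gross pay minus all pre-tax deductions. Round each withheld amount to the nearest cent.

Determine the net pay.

Healthcare FSA: $153.23
Taxable wages = $12,539.46 − $153.23 = $12,386.23
State withholding: $12,386.23 × 0.07 = $867.04
Paid family leave insurance: $12,539.46 × 0.01 = $125.39
State unemployment insurance (employee share): $12,539.46 × 0.0075 = $94.05
AD&D insurance premium: $303.97
(Employer's $270.97 toward AD&D insurance premium is not withheld from the employee.)
Total deductions = $153.23 + $867.04 + $125.39 + $94.05 + $303.97 = $1,543.68
Net pay = $12,539.46 − $1,543.68 = $10,995.78

$10,995.78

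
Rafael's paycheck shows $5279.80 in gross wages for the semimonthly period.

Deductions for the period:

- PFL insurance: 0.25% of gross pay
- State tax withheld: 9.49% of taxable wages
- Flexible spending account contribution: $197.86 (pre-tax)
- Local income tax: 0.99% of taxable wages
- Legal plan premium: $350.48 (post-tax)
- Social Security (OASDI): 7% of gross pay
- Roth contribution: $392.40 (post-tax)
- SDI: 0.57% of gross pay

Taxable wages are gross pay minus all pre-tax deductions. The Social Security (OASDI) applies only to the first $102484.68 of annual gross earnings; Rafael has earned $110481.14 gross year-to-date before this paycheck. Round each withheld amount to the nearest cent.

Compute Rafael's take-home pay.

Flexible spending account contribution: $197.86
Taxable wages = $5279.80 − $197.86 = $5081.94
Local income tax: $5081.94 × 0.0099 = $50.31
State tax withheld: $5081.94 × 0.0949 = $482.28
SDI: $5279.80 × 0.0057 = $30.09
Social Security (OASDI): annual cap $102484.68 already reached (YTD $110481.14), so $0.00
PFL insurance: $5279.80 × 0.0025 = $13.20
Roth contribution: $392.40
Legal plan premium: $350.48
Total deductions = $197.86 + $50.31 + $482.28 + $30.09 + $0.00 + $13.20 + $392.40 + $350.48 = $1516.62
Net pay = $5279.80 − $1516.62 = $3763.18

$3763.18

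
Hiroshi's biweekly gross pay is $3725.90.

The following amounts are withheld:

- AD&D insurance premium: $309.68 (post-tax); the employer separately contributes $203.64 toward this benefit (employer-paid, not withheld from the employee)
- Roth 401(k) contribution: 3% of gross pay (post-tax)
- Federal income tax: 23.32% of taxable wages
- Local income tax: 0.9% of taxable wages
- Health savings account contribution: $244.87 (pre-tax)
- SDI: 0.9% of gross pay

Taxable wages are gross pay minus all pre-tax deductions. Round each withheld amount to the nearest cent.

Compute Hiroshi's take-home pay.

Health savings account contribution: $244.87
Taxable wages = $3725.90 − $244.87 = $3481.03
Federal income tax: $3481.03 × 0.2332 = $811.78
Local income tax: $3481.03 × 0.009 = $31.33
SDI: $3725.90 × 0.009 = $33.53
Roth 401(k) contribution: $3725.90 × 0.03 = $111.78
AD&D insurance premium: $309.68
(Employer's $203.64 toward AD&D insurance premium is not withheld from the employee.)
Total deductions = $244.87 + $811.78 + $31.33 + $33.53 + $111.78 + $309.68 = $1542.97
Net pay = $3725.90 − $1542.97 = $2182.93

$2182.93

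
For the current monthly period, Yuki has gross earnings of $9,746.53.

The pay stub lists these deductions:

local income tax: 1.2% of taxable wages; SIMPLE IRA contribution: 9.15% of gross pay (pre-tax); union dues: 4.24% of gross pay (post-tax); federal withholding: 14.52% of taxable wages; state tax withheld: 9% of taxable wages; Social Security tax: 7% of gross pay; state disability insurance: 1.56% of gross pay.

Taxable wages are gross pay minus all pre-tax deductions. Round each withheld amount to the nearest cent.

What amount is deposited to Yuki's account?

SIMPLE IRA contribution: $9,746.53 × 0.0915 = $891.81
Taxable wages = $9,746.53 − $891.81 = $8,854.72
State tax withheld: $8,854.72 × 0.09 = $796.92
Federal withholding: $8,854.72 × 0.1452 = $1,285.71
Local income tax: $8,854.72 × 0.012 = $106.26
Social Security tax: $9,746.53 × 0.07 = $682.26
State disability insurance: $9,746.53 × 0.0156 = $152.05
Union dues: $9,746.53 × 0.0424 = $413.25
Total deductions = $891.81 + $796.92 + $1,285.71 + $106.26 + $682.26 + $152.05 + $413.25 = $4,328.26
Net pay = $9,746.53 − $4,328.26 = $5,418.27

$5,418.27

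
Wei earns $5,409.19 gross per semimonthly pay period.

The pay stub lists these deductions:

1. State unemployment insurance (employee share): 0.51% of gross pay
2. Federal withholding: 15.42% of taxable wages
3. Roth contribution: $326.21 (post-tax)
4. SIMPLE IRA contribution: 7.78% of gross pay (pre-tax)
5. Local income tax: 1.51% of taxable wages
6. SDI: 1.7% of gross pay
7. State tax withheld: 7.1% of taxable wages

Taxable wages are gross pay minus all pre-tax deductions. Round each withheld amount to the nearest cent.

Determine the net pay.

SIMPLE IRA contribution: $5,409.19 × 0.0778 = $420.83
Taxable wages = $5,409.19 − $420.83 = $4,988.36
Local income tax: $4,988.36 × 0.0151 = $75.32
State tax withheld: $4,988.36 × 0.071 = $354.17
Federal withholding: $4,988.36 × 0.1542 = $769.21
SDI: $5,409.19 × 0.017 = $91.96
State unemployment insurance (employee share): $5,409.19 × 0.0051 = $27.59
Roth contribution: $326.21
Total deductions = $420.83 + $75.32 + $354.17 + $769.21 + $91.96 + $27.59 + $326.21 = $2,065.29
Net pay = $5,409.19 − $2,065.29 = $3,343.90

$3,343.90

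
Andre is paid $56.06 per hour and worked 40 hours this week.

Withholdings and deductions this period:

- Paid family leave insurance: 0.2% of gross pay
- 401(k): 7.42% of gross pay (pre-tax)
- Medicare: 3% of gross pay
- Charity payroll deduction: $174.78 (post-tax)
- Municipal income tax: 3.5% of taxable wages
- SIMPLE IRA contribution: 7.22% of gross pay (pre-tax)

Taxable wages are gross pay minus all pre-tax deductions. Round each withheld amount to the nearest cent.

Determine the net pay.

Gross pay: 40 × $56.06 = $2,242.40
401(k): $2,242.40 × 0.0742 = $166.39
SIMPLE IRA contribution: $2,242.40 × 0.0722 = $161.90
Pre-tax total = $166.39 + $161.90 = $328.29
Taxable wages = $2,242.40 − $328.29 = $1,914.11
Municipal income tax: $1,914.11 × 0.035 = $66.99
Paid family leave insurance: $2,242.40 × 0.002 = $4.48
Medicare: $2,242.40 × 0.03 = $67.27
Charity payroll deduction: $174.78
Total deductions = $166.39 + $161.90 + $66.99 + $4.48 + $67.27 + $174.78 = $641.81
Net pay = $2,242.40 − $641.81 = $1,600.59

$1,600.59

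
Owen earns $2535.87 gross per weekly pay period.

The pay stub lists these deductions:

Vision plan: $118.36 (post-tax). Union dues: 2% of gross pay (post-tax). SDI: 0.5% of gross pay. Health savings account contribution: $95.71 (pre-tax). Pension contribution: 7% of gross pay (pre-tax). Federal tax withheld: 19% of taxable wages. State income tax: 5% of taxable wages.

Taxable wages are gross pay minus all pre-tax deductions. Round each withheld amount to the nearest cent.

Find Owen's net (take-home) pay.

Health savings account contribution: $95.71
Pension contribution: $2535.87 × 0.07 = $177.51
Pre-tax total = $95.71 + $177.51 = $273.22
Taxable wages = $2535.87 − $273.22 = $2262.65
Federal tax withheld: $2262.65 × 0.19 = $429.90
State income tax: $2262.65 × 0.05 = $113.13
SDI: $2535.87 × 0.005 = $12.68
Vision plan: $118.36
Union dues: $2535.87 × 0.02 = $50.72
Total deductions = $95.71 + $177.51 + $429.90 + $113.13 + $12.68 + $118.36 + $50.72 = $998.01
Net pay = $2535.87 − $998.01 = $1537.86

$1537.86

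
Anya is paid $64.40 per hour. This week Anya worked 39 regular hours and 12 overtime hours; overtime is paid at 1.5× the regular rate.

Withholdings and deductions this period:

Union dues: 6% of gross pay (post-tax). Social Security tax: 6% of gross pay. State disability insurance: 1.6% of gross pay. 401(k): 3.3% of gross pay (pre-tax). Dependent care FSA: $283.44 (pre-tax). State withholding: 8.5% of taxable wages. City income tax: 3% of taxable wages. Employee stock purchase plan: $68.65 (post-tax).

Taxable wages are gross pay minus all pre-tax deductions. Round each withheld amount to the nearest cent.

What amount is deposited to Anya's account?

Regular pay: 39 × $64.40 = $2511.60
Overtime pay: 12 × $64.40 × 1.5 = $1159.20
Gross pay = $2511.60 + $1159.20 = $3670.80
Dependent care FSA: $283.44
401(k): $3670.80 × 0.033 = $121.14
Pre-tax total = $283.44 + $121.14 = $404.58
Taxable wages = $3670.80 − $404.58 = $3266.22
State withholding: $3266.22 × 0.085 = $277.63
City income tax: $3266.22 × 0.03 = $97.99
State disability insurance: $3670.80 × 0.016 = $58.73
Social Security tax: $3670.80 × 0.06 = $220.25
Employee stock purchase plan: $68.65
Union dues: $3670.80 × 0.06 = $220.25
Total deductions = $283.44 + $121.14 + $277.63 + $97.99 + $58.73 + $220.25 + $68.65 + $220.25 = $1348.08
Net pay = $3670.80 − $1348.08 = $2322.72

$2322.72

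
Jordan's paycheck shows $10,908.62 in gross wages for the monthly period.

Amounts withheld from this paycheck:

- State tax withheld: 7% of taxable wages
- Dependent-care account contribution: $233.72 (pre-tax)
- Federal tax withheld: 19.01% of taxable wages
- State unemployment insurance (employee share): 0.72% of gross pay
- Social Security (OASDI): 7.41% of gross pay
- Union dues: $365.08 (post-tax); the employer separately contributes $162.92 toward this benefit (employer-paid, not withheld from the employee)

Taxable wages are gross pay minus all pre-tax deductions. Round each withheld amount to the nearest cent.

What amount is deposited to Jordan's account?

Dependent-care account contribution: $233.72
Taxable wages = $10,908.62 − $233.72 = $10,674.90
State tax withheld: $10,674.90 × 0.07 = $747.24
Federal tax withheld: $10,674.90 × 0.1901 = $2,029.30
Social Security (OASDI): $10,908.62 × 0.0741 = $808.33
State unemployment insurance (employee share): $10,908.62 × 0.0072 = $78.54
Union dues: $365.08
(Employer's $162.92 toward union dues is not withheld from the employee.)
Total deductions = $233.72 + $747.24 + $2,029.30 + $808.33 + $78.54 + $365.08 = $4,262.21
Net pay = $10,908.62 − $4,262.21 = $6,646.41

$6,646.41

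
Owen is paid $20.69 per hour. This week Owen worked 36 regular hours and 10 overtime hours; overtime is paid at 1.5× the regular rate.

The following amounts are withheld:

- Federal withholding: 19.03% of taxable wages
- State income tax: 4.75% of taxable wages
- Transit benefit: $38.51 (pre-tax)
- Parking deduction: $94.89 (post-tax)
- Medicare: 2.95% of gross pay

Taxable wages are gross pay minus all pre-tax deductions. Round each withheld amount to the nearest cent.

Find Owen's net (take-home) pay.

Regular pay: 36 × $20.69 = $744.84
Overtime pay: 10 × $20.69 × 1.5 = $310.35
Gross pay = $744.84 + $310.35 = $1,055.19
Transit benefit: $38.51
Taxable wages = $1,055.19 − $38.51 = $1,016.68
Federal withholding: $1,016.68 × 0.1903 = $193.47
State income tax: $1,016.68 × 0.0475 = $48.29
Medicare: $1,055.19 × 0.0295 = $31.13
Parking deduction: $94.89
Total deductions = $38.51 + $193.47 + $48.29 + $31.13 + $94.89 = $406.29
Net pay = $1,055.19 − $406.29 = $648.90

$648.90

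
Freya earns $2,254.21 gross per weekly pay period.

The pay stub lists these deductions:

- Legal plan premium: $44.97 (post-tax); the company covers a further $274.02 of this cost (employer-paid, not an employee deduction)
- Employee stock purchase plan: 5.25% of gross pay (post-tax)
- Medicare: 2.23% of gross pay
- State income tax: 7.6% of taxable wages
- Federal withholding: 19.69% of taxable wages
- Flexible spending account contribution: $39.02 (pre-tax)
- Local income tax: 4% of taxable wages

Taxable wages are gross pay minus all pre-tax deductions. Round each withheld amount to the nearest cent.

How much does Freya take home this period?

$1,308.47

Flexible spending account contribution: $39.02
Taxable wages = $2,254.21 − $39.02 = $2,215.19
Federal withholding: $2,215.19 × 0.1969 = $436.17
State income tax: $2,215.19 × 0.076 = $168.35
Local income tax: $2,215.19 × 0.04 = $88.61
Medicare: $2,254.21 × 0.0223 = $50.27
Employee stock purchase plan: $2,254.21 × 0.0525 = $118.35
Legal plan premium: $44.97
(Employer's $274.02 toward legal plan premium is not withheld from the employee.)
Total deductions = $39.02 + $436.17 + $168.35 + $88.61 + $50.27 + $118.35 + $44.97 = $945.74
Net pay = $2,254.21 − $945.74 = $1,308.47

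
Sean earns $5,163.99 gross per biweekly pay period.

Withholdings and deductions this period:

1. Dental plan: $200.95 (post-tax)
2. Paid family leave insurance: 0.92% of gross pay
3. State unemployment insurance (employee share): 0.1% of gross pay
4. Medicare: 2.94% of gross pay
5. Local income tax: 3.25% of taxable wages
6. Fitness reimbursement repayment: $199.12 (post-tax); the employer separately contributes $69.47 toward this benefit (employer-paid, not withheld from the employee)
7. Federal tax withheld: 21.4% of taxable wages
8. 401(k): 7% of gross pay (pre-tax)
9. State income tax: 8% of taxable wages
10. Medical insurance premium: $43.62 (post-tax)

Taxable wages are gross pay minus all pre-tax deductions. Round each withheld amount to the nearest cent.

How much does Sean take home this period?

401(k): $5,163.99 × 0.07 = $361.48
Taxable wages = $5,163.99 − $361.48 = $4,802.51
Local income tax: $4,802.51 × 0.0325 = $156.08
State income tax: $4,802.51 × 0.08 = $384.20
Federal tax withheld: $4,802.51 × 0.214 = $1,027.74
Medicare: $5,163.99 × 0.0294 = $151.82
Paid family leave insurance: $5,163.99 × 0.0092 = $47.51
State unemployment insurance (employee share): $5,163.99 × 0.001 = $5.16
Dental plan: $200.95
Medical insurance premium: $43.62
Fitness reimbursement repayment: $199.12
(Employer's $69.47 toward fitness reimbursement repayment is not withheld from the employee.)
Total deductions = $361.48 + $156.08 + $384.20 + $1,027.74 + $151.82 + $47.51 + $5.16 + $200.95 + $43.62 + $199.12 = $2,577.68
Net pay = $5,163.99 − $2,577.68 = $2,586.31

$2,586.31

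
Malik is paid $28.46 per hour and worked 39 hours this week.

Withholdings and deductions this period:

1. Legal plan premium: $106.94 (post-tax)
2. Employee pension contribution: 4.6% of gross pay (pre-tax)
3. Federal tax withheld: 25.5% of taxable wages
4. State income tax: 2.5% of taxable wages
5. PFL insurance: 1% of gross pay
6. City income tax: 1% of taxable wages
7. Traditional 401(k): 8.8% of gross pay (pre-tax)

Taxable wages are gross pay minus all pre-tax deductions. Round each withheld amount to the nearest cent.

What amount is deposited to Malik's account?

$564.42

Gross pay: 39 × $28.46 = $1109.94
Traditional 401(k): $1109.94 × 0.088 = $97.67
Employee pension contribution: $1109.94 × 0.046 = $51.06
Pre-tax total = $97.67 + $51.06 = $148.73
Taxable wages = $1109.94 − $148.73 = $961.21
City income tax: $961.21 × 0.01 = $9.61
State income tax: $961.21 × 0.025 = $24.03
Federal tax withheld: $961.21 × 0.255 = $245.11
PFL insurance: $1109.94 × 0.01 = $11.10
Legal plan premium: $106.94
Total deductions = $97.67 + $51.06 + $9.61 + $24.03 + $245.11 + $11.10 + $106.94 = $545.52
Net pay = $1109.94 − $545.52 = $564.42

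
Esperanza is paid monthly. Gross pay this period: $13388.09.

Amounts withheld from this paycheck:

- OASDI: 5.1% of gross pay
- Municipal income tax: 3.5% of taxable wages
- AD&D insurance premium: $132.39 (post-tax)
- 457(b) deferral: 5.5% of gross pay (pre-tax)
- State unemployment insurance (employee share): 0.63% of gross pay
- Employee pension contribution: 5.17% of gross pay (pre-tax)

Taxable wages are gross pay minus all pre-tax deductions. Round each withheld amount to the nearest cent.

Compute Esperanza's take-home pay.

457(b) deferral: $13388.09 × 0.055 = $736.34
Employee pension contribution: $13388.09 × 0.0517 = $692.16
Pre-tax total = $736.34 + $692.16 = $1428.50
Taxable wages = $13388.09 − $1428.50 = $11959.59
Municipal income tax: $11959.59 × 0.035 = $418.59
State unemployment insurance (employee share): $13388.09 × 0.0063 = $84.34
OASDI: $13388.09 × 0.051 = $682.79
AD&D insurance premium: $132.39
Total deductions = $736.34 + $692.16 + $418.59 + $84.34 + $682.79 + $132.39 = $2746.61
Net pay = $13388.09 − $2746.61 = $10641.48

$10641.48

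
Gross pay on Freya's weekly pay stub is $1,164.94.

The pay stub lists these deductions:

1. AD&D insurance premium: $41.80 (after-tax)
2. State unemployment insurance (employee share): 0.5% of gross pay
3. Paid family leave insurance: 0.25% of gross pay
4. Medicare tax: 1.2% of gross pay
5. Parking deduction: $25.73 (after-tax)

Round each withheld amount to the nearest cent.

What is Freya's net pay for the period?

$1,074.70

State unemployment insurance (employee share): $1,164.94 × 0.005 = $5.82
Medicare tax: $1,164.94 × 0.012 = $13.98
Paid family leave insurance: $1,164.94 × 0.0025 = $2.91
AD&D insurance premium: $41.80
Parking deduction: $25.73
Total deductions = $5.82 + $13.98 + $2.91 + $41.80 + $25.73 = $90.24
Net pay = $1,164.94 − $90.24 = $1,074.70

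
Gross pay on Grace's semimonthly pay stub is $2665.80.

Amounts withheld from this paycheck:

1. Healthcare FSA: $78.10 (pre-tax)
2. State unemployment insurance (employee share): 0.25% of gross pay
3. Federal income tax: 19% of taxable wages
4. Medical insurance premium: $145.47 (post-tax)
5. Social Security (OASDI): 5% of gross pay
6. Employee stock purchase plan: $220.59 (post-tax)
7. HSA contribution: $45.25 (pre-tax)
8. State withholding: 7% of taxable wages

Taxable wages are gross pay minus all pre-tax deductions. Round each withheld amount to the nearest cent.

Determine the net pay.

$1375.40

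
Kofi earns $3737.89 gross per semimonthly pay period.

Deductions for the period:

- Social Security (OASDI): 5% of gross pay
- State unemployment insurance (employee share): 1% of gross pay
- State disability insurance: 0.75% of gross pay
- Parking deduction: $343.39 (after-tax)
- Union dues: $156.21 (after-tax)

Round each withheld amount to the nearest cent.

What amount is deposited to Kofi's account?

$2985.99

Social Security (OASDI): $3737.89 × 0.05 = $186.89
State unemployment insurance (employee share): $3737.89 × 0.01 = $37.38
State disability insurance: $3737.89 × 0.0075 = $28.03
Union dues: $156.21
Parking deduction: $343.39
Total deductions = $186.89 + $37.38 + $28.03 + $156.21 + $343.39 = $751.90
Net pay = $3737.89 − $751.90 = $2985.99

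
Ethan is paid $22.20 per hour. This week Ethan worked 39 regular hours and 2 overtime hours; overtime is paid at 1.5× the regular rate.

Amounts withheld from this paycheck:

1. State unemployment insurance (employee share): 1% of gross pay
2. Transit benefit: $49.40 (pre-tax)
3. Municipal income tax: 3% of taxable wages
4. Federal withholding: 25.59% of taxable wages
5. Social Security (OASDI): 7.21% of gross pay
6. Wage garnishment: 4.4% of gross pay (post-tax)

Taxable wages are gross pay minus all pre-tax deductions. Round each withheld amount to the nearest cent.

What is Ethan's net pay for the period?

$512.97

Regular pay: 39 × $22.20 = $865.80
Overtime pay: 2 × $22.20 × 1.5 = $66.60
Gross pay = $865.80 + $66.60 = $932.40
Transit benefit: $49.40
Taxable wages = $932.40 − $49.40 = $883.00
Municipal income tax: $883.00 × 0.03 = $26.49
Federal withholding: $883.00 × 0.2559 = $225.96
Social Security (OASDI): $932.40 × 0.0721 = $67.23
State unemployment insurance (employee share): $932.40 × 0.01 = $9.32
Wage garnishment: $932.40 × 0.044 = $41.03
Total deductions = $49.40 + $26.49 + $225.96 + $67.23 + $9.32 + $41.03 = $419.43
Net pay = $932.40 − $419.43 = $512.97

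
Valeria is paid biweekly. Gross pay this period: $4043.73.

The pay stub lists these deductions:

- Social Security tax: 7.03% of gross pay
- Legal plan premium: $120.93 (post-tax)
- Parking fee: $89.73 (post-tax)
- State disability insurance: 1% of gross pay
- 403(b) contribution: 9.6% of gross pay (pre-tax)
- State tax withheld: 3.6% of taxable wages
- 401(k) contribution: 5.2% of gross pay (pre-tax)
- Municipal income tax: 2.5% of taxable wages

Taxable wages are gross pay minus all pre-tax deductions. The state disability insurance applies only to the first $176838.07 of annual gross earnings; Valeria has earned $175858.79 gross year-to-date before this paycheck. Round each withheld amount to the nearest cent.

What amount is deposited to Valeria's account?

403(b) contribution: $4043.73 × 0.096 = $388.20
401(k) contribution: $4043.73 × 0.052 = $210.27
Pre-tax total = $388.20 + $210.27 = $598.47
Taxable wages = $4043.73 − $598.47 = $3445.26
Municipal income tax: $3445.26 × 0.025 = $86.13
State tax withheld: $3445.26 × 0.036 = $124.03
State disability insurance: only $176838.07 − $175858.79 = $979.28 of this check is subject → $979.28 × 0.01 = $9.79
Social Security tax: $4043.73 × 0.0703 = $284.27
Legal plan premium: $120.93
Parking fee: $89.73
Total deductions = $388.20 + $210.27 + $86.13 + $124.03 + $9.79 + $284.27 + $120.93 + $89.73 = $1313.35
Net pay = $4043.73 − $1313.35 = $2730.38

$2730.38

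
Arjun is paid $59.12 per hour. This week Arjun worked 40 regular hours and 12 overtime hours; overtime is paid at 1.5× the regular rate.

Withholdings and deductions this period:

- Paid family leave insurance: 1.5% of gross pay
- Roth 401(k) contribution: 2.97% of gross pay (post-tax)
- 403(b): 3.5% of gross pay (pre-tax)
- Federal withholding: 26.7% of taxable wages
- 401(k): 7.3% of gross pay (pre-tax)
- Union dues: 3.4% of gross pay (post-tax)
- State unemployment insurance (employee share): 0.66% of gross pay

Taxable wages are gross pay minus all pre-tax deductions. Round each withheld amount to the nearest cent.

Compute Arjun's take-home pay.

$1949.50

Regular pay: 40 × $59.12 = $2364.80
Overtime pay: 12 × $59.12 × 1.5 = $1064.16
Gross pay = $2364.80 + $1064.16 = $3428.96
403(b): $3428.96 × 0.035 = $120.01
401(k): $3428.96 × 0.073 = $250.31
Pre-tax total = $120.01 + $250.31 = $370.32
Taxable wages = $3428.96 − $370.32 = $3058.64
Federal withholding: $3058.64 × 0.267 = $816.66
State unemployment insurance (employee share): $3428.96 × 0.0066 = $22.63
Paid family leave insurance: $3428.96 × 0.015 = $51.43
Roth 401(k) contribution: $3428.96 × 0.0297 = $101.84
Union dues: $3428.96 × 0.034 = $116.58
Total deductions = $120.01 + $250.31 + $816.66 + $22.63 + $51.43 + $101.84 + $116.58 = $1479.46
Net pay = $3428.96 − $1479.46 = $1949.50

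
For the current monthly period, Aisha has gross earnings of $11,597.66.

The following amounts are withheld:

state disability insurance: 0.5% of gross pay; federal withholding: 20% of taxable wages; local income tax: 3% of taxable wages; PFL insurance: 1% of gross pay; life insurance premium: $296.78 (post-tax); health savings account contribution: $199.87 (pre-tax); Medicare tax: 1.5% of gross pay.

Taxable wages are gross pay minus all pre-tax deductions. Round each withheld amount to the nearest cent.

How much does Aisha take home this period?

Health savings account contribution: $199.87
Taxable wages = $11,597.66 − $199.87 = $11,397.79
Federal withholding: $11,397.79 × 0.2 = $2,279.56
Local income tax: $11,397.79 × 0.03 = $341.93
PFL insurance: $11,597.66 × 0.01 = $115.98
State disability insurance: $11,597.66 × 0.005 = $57.99
Medicare tax: $11,597.66 × 0.015 = $173.96
Life insurance premium: $296.78
Total deductions = $199.87 + $2,279.56 + $341.93 + $115.98 + $57.99 + $173.96 + $296.78 = $3,466.07
Net pay = $11,597.66 − $3,466.07 = $8,131.59

$8,131.59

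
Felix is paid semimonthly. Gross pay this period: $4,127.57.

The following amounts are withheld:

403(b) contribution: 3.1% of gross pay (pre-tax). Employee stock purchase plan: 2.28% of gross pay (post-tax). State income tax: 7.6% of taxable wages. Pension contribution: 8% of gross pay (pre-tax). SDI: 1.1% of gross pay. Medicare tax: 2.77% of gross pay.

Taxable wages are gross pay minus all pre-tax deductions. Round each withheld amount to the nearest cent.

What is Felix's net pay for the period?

Pension contribution: $4,127.57 × 0.08 = $330.21
403(b) contribution: $4,127.57 × 0.031 = $127.95
Pre-tax total = $330.21 + $127.95 = $458.16
Taxable wages = $4,127.57 − $458.16 = $3,669.41
State income tax: $3,669.41 × 0.076 = $278.88
Medicare tax: $4,127.57 × 0.0277 = $114.33
SDI: $4,127.57 × 0.011 = $45.40
Employee stock purchase plan: $4,127.57 × 0.0228 = $94.11
Total deductions = $330.21 + $127.95 + $278.88 + $114.33 + $45.40 + $94.11 = $990.88
Net pay = $4,127.57 − $990.88 = $3,136.69

$3,136.69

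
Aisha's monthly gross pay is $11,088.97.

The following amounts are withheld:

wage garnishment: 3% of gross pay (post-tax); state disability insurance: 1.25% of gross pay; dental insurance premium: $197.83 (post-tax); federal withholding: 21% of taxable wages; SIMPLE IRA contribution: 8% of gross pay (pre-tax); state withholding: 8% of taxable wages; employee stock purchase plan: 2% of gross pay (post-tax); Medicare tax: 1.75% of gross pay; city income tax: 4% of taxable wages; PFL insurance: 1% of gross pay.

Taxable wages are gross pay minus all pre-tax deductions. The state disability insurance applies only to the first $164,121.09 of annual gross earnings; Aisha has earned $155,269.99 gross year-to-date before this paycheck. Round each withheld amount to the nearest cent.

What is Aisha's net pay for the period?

$5,667.37

SIMPLE IRA contribution: $11,088.97 × 0.08 = $887.12
Taxable wages = $11,088.97 − $887.12 = $10,201.85
State withholding: $10,201.85 × 0.08 = $816.15
City income tax: $10,201.85 × 0.04 = $408.07
Federal withholding: $10,201.85 × 0.21 = $2,142.39
Medicare tax: $11,088.97 × 0.0175 = $194.06
PFL insurance: $11,088.97 × 0.01 = $110.89
State disability insurance: only $164,121.09 − $155,269.99 = $8,851.10 of this check is subject → $8,851.10 × 0.0125 = $110.64
Employee stock purchase plan: $11,088.97 × 0.02 = $221.78
Wage garnishment: $11,088.97 × 0.03 = $332.67
Dental insurance premium: $197.83
Total deductions = $887.12 + $816.15 + $408.07 + $2,142.39 + $194.06 + $110.89 + $110.64 + $221.78 + $332.67 + $197.83 = $5,421.60
Net pay = $11,088.97 − $5,421.60 = $5,667.37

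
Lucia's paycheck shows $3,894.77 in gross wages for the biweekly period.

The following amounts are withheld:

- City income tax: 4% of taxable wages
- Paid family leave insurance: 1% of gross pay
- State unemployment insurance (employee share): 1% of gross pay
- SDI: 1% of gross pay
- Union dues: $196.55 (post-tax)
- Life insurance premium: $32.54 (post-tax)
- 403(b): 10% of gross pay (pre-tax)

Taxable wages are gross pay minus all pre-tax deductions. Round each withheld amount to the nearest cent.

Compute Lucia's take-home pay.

403(b): $3,894.77 × 0.1 = $389.48
Taxable wages = $3,894.77 − $389.48 = $3,505.29
City income tax: $3,505.29 × 0.04 = $140.21
SDI: $3,894.77 × 0.01 = $38.95
Paid family leave insurance: $3,894.77 × 0.01 = $38.95
State unemployment insurance (employee share): $3,894.77 × 0.01 = $38.95
Life insurance premium: $32.54
Union dues: $196.55
Total deductions = $389.48 + $140.21 + $38.95 + $38.95 + $38.95 + $32.54 + $196.55 = $875.63
Net pay = $3,894.77 − $875.63 = $3,019.14

$3,019.14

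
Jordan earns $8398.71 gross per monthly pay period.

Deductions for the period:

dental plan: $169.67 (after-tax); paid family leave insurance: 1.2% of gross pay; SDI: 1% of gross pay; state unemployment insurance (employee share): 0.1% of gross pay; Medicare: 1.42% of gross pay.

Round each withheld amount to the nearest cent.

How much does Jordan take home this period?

SDI: $8398.71 × 0.01 = $83.99
Medicare: $8398.71 × 0.0142 = $119.26
Paid family leave insurance: $8398.71 × 0.012 = $100.78
State unemployment insurance (employee share): $8398.71 × 0.001 = $8.40
Dental plan: $169.67
Total deductions = $83.99 + $119.26 + $100.78 + $8.40 + $169.67 = $482.10
Net pay = $8398.71 − $482.10 = $7916.61

$7916.61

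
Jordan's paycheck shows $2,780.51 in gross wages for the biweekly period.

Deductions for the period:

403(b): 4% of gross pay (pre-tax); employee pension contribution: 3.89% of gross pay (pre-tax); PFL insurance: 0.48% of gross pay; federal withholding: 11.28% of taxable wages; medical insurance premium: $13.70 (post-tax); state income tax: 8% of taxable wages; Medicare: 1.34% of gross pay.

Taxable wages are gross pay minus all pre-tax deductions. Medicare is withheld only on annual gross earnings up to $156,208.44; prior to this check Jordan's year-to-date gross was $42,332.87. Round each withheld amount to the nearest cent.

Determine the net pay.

$2,003.03

403(b): $2,780.51 × 0.04 = $111.22
Employee pension contribution: $2,780.51 × 0.0389 = $108.16
Pre-tax total = $111.22 + $108.16 = $219.38
Taxable wages = $2,780.51 − $219.38 = $2,561.13
State income tax: $2,561.13 × 0.08 = $204.89
Federal withholding: $2,561.13 × 0.1128 = $288.90
Medicare: cap not yet reached, full $2,780.51 is subject → $2,780.51 × 0.0134 = $37.26
PFL insurance: $2,780.51 × 0.0048 = $13.35
Medical insurance premium: $13.70
Total deductions = $111.22 + $108.16 + $204.89 + $288.90 + $37.26 + $13.35 + $13.70 = $777.48
Net pay = $2,780.51 − $777.48 = $2,003.03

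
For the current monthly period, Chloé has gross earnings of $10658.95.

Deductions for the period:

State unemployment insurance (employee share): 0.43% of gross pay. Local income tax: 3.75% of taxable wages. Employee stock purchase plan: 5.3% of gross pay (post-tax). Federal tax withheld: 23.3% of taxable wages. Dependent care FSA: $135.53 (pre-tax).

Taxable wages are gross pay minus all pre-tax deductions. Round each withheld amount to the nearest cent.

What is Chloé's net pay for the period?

Dependent care FSA: $135.53
Taxable wages = $10658.95 − $135.53 = $10523.42
Local income tax: $10523.42 × 0.0375 = $394.63
Federal tax withheld: $10523.42 × 0.233 = $2451.96
State unemployment insurance (employee share): $10658.95 × 0.0043 = $45.83
Employee stock purchase plan: $10658.95 × 0.053 = $564.92
Total deductions = $135.53 + $394.63 + $2451.96 + $45.83 + $564.92 = $3592.87
Net pay = $10658.95 − $3592.87 = $7066.08

$7066.08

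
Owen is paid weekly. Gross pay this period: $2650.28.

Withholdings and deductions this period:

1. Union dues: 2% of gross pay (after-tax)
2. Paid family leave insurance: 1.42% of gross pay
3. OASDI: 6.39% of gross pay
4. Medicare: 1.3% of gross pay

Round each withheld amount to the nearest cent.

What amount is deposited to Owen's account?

$2355.84

Medicare: $2650.28 × 0.013 = $34.45
OASDI: $2650.28 × 0.0639 = $169.35
Paid family leave insurance: $2650.28 × 0.0142 = $37.63
Union dues: $2650.28 × 0.02 = $53.01
Total deductions = $34.45 + $169.35 + $37.63 + $53.01 = $294.44
Net pay = $2650.28 − $294.44 = $2355.84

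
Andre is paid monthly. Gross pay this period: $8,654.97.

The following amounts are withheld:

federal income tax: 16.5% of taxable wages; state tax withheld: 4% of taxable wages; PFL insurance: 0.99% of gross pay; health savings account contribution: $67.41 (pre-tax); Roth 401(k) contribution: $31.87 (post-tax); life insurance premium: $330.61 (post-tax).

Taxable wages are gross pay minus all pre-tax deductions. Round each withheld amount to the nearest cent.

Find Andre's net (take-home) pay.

Health savings account contribution: $67.41
Taxable wages = $8,654.97 − $67.41 = $8,587.56
Federal income tax: $8,587.56 × 0.165 = $1,416.95
State tax withheld: $8,587.56 × 0.04 = $343.50
PFL insurance: $8,654.97 × 0.0099 = $85.68
Life insurance premium: $330.61
Roth 401(k) contribution: $31.87
Total deductions = $67.41 + $1,416.95 + $343.50 + $85.68 + $330.61 + $31.87 = $2,276.02
Net pay = $8,654.97 − $2,276.02 = $6,378.95

$6,378.95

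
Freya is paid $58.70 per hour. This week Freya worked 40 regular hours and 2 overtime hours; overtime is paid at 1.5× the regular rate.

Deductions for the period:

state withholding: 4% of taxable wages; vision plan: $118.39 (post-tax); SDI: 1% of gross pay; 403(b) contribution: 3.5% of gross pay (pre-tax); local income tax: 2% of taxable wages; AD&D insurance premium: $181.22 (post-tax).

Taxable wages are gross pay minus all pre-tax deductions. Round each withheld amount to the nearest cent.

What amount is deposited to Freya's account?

Regular pay: 40 × $58.70 = $2348.00
Overtime pay: 2 × $58.70 × 1.5 = $176.10
Gross pay = $2348.00 + $176.10 = $2524.10
403(b) contribution: $2524.10 × 0.035 = $88.34
Taxable wages = $2524.10 − $88.34 = $2435.76
State withholding: $2435.76 × 0.04 = $97.43
Local income tax: $2435.76 × 0.02 = $48.72
SDI: $2524.10 × 0.01 = $25.24
AD&D insurance premium: $181.22
Vision plan: $118.39
Total deductions = $88.34 + $97.43 + $48.72 + $25.24 + $181.22 + $118.39 = $559.34
Net pay = $2524.10 − $559.34 = $1964.76

$1964.76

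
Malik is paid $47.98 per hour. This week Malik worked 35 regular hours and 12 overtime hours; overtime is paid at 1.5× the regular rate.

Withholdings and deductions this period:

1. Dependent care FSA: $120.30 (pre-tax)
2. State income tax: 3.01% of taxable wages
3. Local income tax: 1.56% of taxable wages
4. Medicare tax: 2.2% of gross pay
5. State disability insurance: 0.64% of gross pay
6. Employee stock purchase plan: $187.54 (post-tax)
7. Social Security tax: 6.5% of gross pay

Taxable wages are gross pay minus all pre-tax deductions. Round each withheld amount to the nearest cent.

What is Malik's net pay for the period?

$1,886.89

Regular pay: 35 × $47.98 = $1,679.30
Overtime pay: 12 × $47.98 × 1.5 = $863.64
Gross pay = $1,679.30 + $863.64 = $2,542.94
Dependent care FSA: $120.30
Taxable wages = $2,542.94 − $120.30 = $2,422.64
State income tax: $2,422.64 × 0.0301 = $72.92
Local income tax: $2,422.64 × 0.0156 = $37.79
State disability insurance: $2,542.94 × 0.0064 = $16.27
Medicare tax: $2,542.94 × 0.022 = $55.94
Social Security tax: $2,542.94 × 0.065 = $165.29
Employee stock purchase plan: $187.54
Total deductions = $120.30 + $72.92 + $37.79 + $16.27 + $55.94 + $165.29 + $187.54 = $656.05
Net pay = $2,542.94 − $656.05 = $1,886.89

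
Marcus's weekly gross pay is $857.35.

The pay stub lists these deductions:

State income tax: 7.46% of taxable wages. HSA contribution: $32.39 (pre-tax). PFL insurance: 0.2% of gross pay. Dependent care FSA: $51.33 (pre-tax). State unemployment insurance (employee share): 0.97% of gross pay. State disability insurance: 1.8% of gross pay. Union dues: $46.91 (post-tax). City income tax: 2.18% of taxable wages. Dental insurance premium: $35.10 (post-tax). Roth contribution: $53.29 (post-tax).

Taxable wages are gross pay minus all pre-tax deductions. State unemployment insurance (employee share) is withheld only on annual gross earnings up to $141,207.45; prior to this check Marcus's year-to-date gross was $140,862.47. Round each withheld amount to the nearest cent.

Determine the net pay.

HSA contribution: $32.39
Dependent care FSA: $51.33
Pre-tax total = $32.39 + $51.33 = $83.72
Taxable wages = $857.35 − $83.72 = $773.63
State income tax: $773.63 × 0.0746 = $57.71
City income tax: $773.63 × 0.0218 = $16.87
PFL insurance: $857.35 × 0.002 = $1.71
State disability insurance: $857.35 × 0.018 = $15.43
State unemployment insurance (employee share): only $141,207.45 − $140,862.47 = $344.98 of this check is subject → $344.98 × 0.0097 = $3.35
Roth contribution: $53.29
Union dues: $46.91
Dental insurance premium: $35.10
Total deductions = $32.39 + $51.33 + $57.71 + $16.87 + $1.71 + $15.43 + $3.35 + $53.29 + $46.91 + $35.10 = $314.09
Net pay = $857.35 − $314.09 = $543.26

$543.26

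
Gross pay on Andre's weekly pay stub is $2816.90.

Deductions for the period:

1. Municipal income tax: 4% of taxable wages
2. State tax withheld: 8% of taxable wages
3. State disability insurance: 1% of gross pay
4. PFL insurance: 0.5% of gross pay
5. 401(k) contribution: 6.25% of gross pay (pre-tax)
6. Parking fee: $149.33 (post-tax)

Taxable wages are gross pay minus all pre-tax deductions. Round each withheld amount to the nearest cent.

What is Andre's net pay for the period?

$2132.36

401(k) contribution: $2816.90 × 0.0625 = $176.06
Taxable wages = $2816.90 − $176.06 = $2640.84
Municipal income tax: $2640.84 × 0.04 = $105.63
State tax withheld: $2640.84 × 0.08 = $211.27
State disability insurance: $2816.90 × 0.01 = $28.17
PFL insurance: $2816.90 × 0.005 = $14.08
Parking fee: $149.33
Total deductions = $176.06 + $105.63 + $211.27 + $28.17 + $14.08 + $149.33 = $684.54
Net pay = $2816.90 − $684.54 = $2132.36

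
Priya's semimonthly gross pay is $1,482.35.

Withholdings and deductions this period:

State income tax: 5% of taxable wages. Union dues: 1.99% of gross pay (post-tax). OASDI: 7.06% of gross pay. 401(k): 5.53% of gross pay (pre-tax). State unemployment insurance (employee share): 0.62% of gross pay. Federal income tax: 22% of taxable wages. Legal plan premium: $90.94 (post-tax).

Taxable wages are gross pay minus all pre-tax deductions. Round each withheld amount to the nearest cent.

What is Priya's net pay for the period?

401(k): $1,482.35 × 0.0553 = $81.97
Taxable wages = $1,482.35 − $81.97 = $1,400.38
State income tax: $1,400.38 × 0.05 = $70.02
Federal income tax: $1,400.38 × 0.22 = $308.08
OASDI: $1,482.35 × 0.0706 = $104.65
State unemployment insurance (employee share): $1,482.35 × 0.0062 = $9.19
Union dues: $1,482.35 × 0.0199 = $29.50
Legal plan premium: $90.94
Total deductions = $81.97 + $70.02 + $308.08 + $104.65 + $9.19 + $29.50 + $90.94 = $694.35
Net pay = $1,482.35 − $694.35 = $788.00

$788.00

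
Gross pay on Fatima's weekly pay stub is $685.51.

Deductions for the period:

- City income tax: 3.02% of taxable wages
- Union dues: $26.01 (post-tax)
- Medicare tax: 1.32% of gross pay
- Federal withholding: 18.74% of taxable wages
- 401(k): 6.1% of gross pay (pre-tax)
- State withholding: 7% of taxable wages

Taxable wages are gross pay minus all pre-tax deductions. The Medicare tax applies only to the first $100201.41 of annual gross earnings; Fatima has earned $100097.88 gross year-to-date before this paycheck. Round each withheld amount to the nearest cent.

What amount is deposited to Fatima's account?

$431.18

401(k): $685.51 × 0.061 = $41.82
Taxable wages = $685.51 − $41.82 = $643.69
Federal withholding: $643.69 × 0.1874 = $120.63
City income tax: $643.69 × 0.0302 = $19.44
State withholding: $643.69 × 0.07 = $45.06
Medicare tax: only $100201.41 − $100097.88 = $103.53 of this check is subject → $103.53 × 0.0132 = $1.37
Union dues: $26.01
Total deductions = $41.82 + $120.63 + $19.44 + $45.06 + $1.37 + $26.01 = $254.33
Net pay = $685.51 − $254.33 = $431.18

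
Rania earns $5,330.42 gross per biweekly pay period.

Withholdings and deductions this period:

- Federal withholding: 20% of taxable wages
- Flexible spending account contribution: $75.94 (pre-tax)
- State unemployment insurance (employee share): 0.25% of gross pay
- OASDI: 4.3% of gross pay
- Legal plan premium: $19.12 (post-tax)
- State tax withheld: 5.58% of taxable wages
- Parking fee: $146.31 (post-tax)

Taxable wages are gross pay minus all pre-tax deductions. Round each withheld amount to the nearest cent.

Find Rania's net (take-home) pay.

Flexible spending account contribution: $75.94
Taxable wages = $5,330.42 − $75.94 = $5,254.48
Federal withholding: $5,254.48 × 0.2 = $1,050.90
State tax withheld: $5,254.48 × 0.0558 = $293.20
State unemployment insurance (employee share): $5,330.42 × 0.0025 = $13.33
OASDI: $5,330.42 × 0.043 = $229.21
Legal plan premium: $19.12
Parking fee: $146.31
Total deductions = $75.94 + $1,050.90 + $293.20 + $13.33 + $229.21 + $19.12 + $146.31 = $1,828.01
Net pay = $5,330.42 − $1,828.01 = $3,502.41

$3,502.41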